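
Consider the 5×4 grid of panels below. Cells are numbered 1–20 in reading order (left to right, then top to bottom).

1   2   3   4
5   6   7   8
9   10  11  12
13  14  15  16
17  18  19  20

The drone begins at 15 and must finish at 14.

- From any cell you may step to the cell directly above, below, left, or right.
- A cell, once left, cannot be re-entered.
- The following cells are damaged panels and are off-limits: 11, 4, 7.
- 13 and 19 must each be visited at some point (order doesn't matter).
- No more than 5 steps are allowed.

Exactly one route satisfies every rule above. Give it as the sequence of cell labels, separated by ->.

15 -> 19 -> 18 -> 17 -> 13 -> 14

The 5-move cap with required stops at 13, 19 leaves no slack for detours.
Route from 15: down to 19, 2× left (reaching 17), up to 13, right to 14 — 5 moves in all.
Check: all required cells visited; 5 ≤ 5 moves.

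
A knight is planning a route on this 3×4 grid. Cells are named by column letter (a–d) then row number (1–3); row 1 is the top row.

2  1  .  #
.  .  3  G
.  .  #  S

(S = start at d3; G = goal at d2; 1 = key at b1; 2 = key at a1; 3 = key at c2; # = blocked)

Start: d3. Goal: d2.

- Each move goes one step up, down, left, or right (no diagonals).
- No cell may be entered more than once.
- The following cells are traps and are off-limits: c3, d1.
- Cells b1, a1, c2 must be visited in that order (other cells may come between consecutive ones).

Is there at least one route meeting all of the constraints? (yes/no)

Every way from d3 to b1 runs through d2 — but d2 is where the route must end, so it would be entered once on the way to b1 and again at the finish.

no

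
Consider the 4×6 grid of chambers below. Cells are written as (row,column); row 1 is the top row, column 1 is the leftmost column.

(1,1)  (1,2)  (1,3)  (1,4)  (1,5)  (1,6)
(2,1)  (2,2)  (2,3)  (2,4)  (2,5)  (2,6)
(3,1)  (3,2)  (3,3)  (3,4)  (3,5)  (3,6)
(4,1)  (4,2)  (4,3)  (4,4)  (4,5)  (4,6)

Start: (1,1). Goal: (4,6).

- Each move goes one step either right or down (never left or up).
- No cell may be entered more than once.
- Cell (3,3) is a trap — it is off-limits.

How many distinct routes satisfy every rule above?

32

A right/down-only route from (1,1) to (4,6) makes exactly 3 down-moves and 5 right-moves in some order.
With no other constraints that would be C(8,3) = 56 routes.
Subtract routes through each blocked cell (inclusion–exclusion for overlaps): − through (3,3): 24 → 32.
That gives 32 routes.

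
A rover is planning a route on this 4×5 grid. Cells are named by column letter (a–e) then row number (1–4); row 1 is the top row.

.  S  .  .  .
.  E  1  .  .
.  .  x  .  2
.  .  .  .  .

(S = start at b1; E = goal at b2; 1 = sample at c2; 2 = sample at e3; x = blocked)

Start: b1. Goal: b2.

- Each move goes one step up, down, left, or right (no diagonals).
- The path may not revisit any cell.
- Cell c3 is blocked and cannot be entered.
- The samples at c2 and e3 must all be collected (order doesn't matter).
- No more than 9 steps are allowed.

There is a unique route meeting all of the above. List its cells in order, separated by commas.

b1, c1, d1, e1, e2, e3, d3, d2, c2, b2

The 9-move cap with required stops at c2, e3 leaves no slack for detours.
Route from b1: right 3 to e1, down 2 to e3, left 1 to d3, up 1 to d2, left 2 to b2 — 9 moves in all.
Check: all required cells visited; 9 ≤ 9 moves.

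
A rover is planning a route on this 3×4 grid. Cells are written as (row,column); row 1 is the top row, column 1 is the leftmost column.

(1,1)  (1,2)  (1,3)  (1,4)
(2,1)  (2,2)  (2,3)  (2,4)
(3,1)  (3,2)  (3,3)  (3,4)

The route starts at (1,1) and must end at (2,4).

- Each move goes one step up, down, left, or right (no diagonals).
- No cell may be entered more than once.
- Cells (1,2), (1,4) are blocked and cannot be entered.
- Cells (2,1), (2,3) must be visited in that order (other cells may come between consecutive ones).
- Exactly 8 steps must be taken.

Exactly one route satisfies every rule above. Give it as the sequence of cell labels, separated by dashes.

The waypoints must appear in the order (2,1), (2,3), with no cell reused.
Route from (1,1): 2× down (reaching (3,1)), right to (3,2), up to (2,2), right to (2,3), down to (3,3), right to (3,4), up to (2,4) — 8 moves in all.
Check: order respected ((2,1) at step 1, (2,3) at step 5); 8 moves as required.

(1,1) - (2,1) - (3,1) - (3,2) - (2,2) - (2,3) - (3,3) - (3,4) - (2,4)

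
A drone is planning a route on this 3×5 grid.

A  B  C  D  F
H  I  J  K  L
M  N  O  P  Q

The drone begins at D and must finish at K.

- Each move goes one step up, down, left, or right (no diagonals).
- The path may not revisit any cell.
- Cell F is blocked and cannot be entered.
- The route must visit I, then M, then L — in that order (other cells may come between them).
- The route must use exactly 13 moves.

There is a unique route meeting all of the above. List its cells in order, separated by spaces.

The waypoints must appear in the order I, M, L, with no cell reused.
Route from D: left 1 to C, down 1 to J, left 1 to I, up 1 to B, left 1 to A, down 2 to M, right 4 to Q, up 1 to L, left 1 to K — 13 moves in all.
Check: order respected (I at step 3, M at step 7, L at step 12); 13 moves as required.

D C J I B A H M N O P Q L K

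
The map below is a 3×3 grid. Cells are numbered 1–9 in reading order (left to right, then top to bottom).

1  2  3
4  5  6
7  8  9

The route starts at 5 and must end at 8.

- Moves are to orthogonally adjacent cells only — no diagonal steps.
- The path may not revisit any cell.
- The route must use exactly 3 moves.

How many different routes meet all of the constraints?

Need simple routes of exactly 3 moves from 5 to 8 (Manhattan distance 1, so 1 moves are spent on a detour and 1 undoing it).
Enumerating: 5 4 7 8 | 5 6 9 8.
That gives 2 routes.

2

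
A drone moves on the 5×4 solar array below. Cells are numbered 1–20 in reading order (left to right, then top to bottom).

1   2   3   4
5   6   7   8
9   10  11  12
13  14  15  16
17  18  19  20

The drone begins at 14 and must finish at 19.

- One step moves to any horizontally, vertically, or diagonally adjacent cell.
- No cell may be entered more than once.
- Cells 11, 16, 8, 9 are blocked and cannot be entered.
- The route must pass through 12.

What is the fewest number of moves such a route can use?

Any route passes through 12 somewhere between 14 and 19. Summing Chebyshev distances along the two legs (14 → 12 → 19) gives a lower bound of 2 + 2 = 4 moves.
The shortest route satisfying every rule uses 5 moves: 14 → 10 → 7 → 12 → 15 → 19.
The no-revisit rule (legs can't share cells) pushes the minimum above the 4-move bound; an exhaustive check rules out every length from 4 to 4, leaving 5 as the minimum.

5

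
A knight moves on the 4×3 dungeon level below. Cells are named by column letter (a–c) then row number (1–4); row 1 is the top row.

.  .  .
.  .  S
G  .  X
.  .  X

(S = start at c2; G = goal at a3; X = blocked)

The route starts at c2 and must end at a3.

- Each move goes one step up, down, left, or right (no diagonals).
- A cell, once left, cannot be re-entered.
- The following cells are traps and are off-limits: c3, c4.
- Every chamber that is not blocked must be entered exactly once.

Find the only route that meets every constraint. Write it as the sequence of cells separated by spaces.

c2 c1 b1 a1 a2 b2 b3 b4 a4 a3

Need to visit all 10 open cells exactly once, starting at c2 and ending at a3.
Route from c2: up to c1, 2× left (reaching a1), down to a2, right to b2, 2× down (reaching b4), left to a4, up to a3 — 9 moves in all.
Check: all 10 open cells covered.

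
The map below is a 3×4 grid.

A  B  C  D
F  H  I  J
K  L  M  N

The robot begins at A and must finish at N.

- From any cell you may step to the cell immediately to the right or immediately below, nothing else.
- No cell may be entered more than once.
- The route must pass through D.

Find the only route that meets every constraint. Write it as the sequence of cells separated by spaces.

A B C D J N

Moves only go right or down, so the column and row indices never decrease.
Route from A: 3× right (reaching D), 2× down (reaching N) — 5 moves in all.
Check: all required cells visited.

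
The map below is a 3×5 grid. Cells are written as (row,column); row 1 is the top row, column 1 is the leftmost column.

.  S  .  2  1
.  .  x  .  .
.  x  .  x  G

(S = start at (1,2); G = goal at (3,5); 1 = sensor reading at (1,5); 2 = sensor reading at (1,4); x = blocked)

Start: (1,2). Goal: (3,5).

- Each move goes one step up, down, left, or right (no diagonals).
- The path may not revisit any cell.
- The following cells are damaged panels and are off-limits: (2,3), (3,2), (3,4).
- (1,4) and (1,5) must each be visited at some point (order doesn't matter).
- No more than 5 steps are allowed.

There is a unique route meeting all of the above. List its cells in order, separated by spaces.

(1,2) (1,3) (1,4) (1,5) (2,5) (3,5)

Any route must reach (1,4) and (1,5) and still end at (3,5) within 5 moves, so the order of the required stops is forced.
Route from (1,2): 3× right (reaching (1,5)), 2× down (reaching (3,5)) — 5 moves in all.
Check: all required cells visited; 5 ≤ 5 moves.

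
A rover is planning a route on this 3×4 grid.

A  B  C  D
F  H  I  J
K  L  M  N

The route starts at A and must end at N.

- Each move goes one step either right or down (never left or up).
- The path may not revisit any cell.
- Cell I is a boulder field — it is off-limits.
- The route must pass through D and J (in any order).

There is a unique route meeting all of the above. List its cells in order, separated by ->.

Moves only go right or down, so the column and row indices never decrease.
Route from A: right 3 to D, down 2 to N — 5 moves in all.
Check: all required cells visited.

A -> B -> C -> D -> J -> N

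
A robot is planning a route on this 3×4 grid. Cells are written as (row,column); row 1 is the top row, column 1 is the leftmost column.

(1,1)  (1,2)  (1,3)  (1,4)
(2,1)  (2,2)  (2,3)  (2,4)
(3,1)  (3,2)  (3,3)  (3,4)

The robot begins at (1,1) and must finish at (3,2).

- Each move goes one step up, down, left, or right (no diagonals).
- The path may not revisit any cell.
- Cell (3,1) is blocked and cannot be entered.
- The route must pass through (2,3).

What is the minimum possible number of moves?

Any route passes through (2,3) somewhere between (1,1) and (3,2). Summing Manhattan distances along the two legs ((1,1) → (2,3) → (3,2)) gives a lower bound of 3 + 2 = 5 moves.
A route of 5 moves achieves this: (1,1) → (2,1) → (2,2) → (2,3) → (3,3) → (3,2).
Since 5 matches the lower bound, it is optimal.

5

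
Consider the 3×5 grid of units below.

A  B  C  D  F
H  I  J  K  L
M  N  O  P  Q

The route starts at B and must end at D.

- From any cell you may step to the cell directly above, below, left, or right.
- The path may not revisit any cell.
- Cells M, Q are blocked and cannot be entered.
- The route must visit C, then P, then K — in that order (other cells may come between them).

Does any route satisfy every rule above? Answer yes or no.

yes

One route that works: B → C → J → O → P → K → D.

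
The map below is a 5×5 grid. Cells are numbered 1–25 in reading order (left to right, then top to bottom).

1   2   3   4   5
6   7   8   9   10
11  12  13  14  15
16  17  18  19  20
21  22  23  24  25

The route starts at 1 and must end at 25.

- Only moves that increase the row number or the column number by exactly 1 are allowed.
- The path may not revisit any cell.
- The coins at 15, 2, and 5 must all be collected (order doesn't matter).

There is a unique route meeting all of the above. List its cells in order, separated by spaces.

Moves only go right or down, so the column and row indices never decrease.
Route from 1: 4× right (reaching 5), 4× down (reaching 25) — 8 moves in all.
Check: all required cells visited.

1 2 3 4 5 10 15 20 25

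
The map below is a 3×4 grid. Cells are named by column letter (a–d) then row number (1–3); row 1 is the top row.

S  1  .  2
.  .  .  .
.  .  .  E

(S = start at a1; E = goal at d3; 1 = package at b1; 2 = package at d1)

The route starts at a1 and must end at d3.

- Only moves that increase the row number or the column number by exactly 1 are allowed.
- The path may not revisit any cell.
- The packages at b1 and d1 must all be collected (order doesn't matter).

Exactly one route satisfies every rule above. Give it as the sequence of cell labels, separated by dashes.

a1 - b1 - c1 - d1 - d2 - d3

Moves only go right or down, so the column and row indices never decrease.
Route from a1: 3× right (reaching d1), 2× down (reaching d3) — 5 moves in all.
Check: all required cells visited.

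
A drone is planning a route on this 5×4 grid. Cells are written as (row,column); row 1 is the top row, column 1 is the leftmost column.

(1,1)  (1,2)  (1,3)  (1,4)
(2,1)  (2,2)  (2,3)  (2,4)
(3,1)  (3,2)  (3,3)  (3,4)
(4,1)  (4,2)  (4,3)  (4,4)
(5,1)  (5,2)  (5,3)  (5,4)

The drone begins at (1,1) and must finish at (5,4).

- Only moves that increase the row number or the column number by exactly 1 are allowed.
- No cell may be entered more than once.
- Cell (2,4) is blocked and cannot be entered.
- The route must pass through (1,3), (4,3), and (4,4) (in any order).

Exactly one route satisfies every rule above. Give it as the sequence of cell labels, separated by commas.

Moves only go right or down, so the column and row indices never decrease.
Route from (1,1): right 2 to (1,3), down 3 to (4,3), right 1 to (4,4), down 1 to (5,4) — 7 moves in all.
Check: all required cells visited.

(1,1), (1,2), (1,3), (2,3), (3,3), (4,3), (4,4), (5,4)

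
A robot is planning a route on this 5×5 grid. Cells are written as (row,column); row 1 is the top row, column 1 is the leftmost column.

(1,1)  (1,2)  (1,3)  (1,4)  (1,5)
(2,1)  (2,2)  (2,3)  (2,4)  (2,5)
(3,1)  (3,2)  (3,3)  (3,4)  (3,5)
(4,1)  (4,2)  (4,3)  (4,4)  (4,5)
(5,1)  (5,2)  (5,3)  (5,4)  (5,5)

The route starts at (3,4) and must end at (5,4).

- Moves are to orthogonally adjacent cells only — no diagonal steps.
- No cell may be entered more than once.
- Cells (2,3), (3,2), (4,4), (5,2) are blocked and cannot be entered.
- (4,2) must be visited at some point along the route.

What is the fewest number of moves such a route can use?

12

Any route passes through (4,2) somewhere between (3,4) and (5,4). Summing Manhattan distances along the two legs ((3,4) → (4,2) → (5,4)) gives a lower bound of 3 + 3 = 6 moves.
The shortest route satisfying every rule uses 12 moves: (3,4) → (2,4) → (1,4) → (1,3) → (1,2) → (2,2) → (2,1) → (3,1) → (4,1) → (4,2) → (4,3) → (5,3) → (5,4).
The bound of 6 isn't tight here; checking systematically, no route of length 6 through 11 satisfies every constraint (on a 4-connected grid the length of any start-to-goal walk has the same parity as the Manhattan bound, so only lengths 6, 8, 10, … need checking), so 12 is the minimum.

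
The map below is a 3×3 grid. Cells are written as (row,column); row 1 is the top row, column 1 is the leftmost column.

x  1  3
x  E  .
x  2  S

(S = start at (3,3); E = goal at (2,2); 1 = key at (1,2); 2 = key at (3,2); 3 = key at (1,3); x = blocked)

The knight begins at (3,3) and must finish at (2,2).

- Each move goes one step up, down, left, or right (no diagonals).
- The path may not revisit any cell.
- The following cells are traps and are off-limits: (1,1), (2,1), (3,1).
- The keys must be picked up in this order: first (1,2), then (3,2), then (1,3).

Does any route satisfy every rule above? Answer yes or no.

no

Even ignoring the required order, no revisit-free route from (3,3) to (2,2) manages to pass through all of (1,2), (3,2), and (1,3): branching out from (3,3), every path either misses one of them or, having collected them, can no longer reach (2,2) without re-entering a cell.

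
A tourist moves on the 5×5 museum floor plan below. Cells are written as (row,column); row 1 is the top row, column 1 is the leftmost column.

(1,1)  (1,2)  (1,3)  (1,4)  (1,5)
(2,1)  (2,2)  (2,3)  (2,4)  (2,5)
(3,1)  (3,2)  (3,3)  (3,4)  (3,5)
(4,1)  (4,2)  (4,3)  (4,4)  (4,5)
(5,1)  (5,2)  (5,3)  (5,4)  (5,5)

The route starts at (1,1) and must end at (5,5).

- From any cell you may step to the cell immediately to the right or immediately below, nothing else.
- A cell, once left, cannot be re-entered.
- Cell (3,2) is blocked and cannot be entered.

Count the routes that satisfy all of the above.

A right/down-only route from (1,1) to (5,5) makes exactly 4 down-moves and 4 right-moves in some order.
With no other constraints that would be C(8,4) = 70 routes.
Subtract routes through each blocked cell (inclusion–exclusion for overlaps): − through (3,2): 30 → 40.
That gives 40 routes.

40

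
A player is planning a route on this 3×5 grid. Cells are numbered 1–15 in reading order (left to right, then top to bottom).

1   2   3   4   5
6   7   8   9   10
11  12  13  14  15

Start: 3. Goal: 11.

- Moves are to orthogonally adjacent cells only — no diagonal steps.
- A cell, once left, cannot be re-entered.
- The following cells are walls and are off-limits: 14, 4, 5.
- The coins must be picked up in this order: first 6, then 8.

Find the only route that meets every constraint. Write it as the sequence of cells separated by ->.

The waypoints must appear in the order 6, 8, with no cell reused.
Route from 3: left 2 to 1, down 1 to 6, right 2 to 8, down 1 to 13, left 2 to 11 — 8 moves in all.
Check: order respected (6 at step 3, 8 at step 5).

3 -> 2 -> 1 -> 6 -> 7 -> 8 -> 13 -> 12 -> 11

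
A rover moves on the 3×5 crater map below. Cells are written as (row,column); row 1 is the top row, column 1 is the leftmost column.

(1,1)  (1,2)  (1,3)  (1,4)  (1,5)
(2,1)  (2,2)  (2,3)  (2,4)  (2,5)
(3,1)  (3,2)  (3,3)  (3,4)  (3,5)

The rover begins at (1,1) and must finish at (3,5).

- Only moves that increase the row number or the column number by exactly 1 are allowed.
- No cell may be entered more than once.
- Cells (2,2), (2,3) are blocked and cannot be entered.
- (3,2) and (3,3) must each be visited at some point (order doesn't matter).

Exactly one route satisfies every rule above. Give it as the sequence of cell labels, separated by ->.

(1,1) -> (2,1) -> (3,1) -> (3,2) -> (3,3) -> (3,4) -> (3,5)

Moves only go right or down, so the column and row indices never decrease.
Route from (1,1): 2× down (reaching (3,1)), 4× right (reaching (3,5)) — 6 moves in all.
Check: all required cells visited.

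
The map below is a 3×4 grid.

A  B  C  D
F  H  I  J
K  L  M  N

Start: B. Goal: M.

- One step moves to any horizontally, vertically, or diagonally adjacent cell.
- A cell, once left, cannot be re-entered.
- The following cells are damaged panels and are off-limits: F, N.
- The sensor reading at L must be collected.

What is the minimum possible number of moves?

Any route passes through L somewhere between B and M. Summing Chebyshev distances along the two legs (B → L → M) gives a lower bound of 2 + 1 = 3 moves.
A route of 3 moves achieves this: B → H → L → M.
Since 3 matches the lower bound, it is optimal.

3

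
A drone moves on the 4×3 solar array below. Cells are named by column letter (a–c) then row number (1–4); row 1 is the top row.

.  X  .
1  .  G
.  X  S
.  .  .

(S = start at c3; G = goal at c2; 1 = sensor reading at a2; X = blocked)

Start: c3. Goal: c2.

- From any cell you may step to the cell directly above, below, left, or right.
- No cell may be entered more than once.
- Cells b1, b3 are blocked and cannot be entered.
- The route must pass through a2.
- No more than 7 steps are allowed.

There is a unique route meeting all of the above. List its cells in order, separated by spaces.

Any route must reach a2 and still end at c2 within 7 moves, so the order of the required stops is forced.
Route from c3: down to c4, 2× left (reaching a4), 2× up (reaching a2), 2× right (reaching c2) — 7 moves in all.
Check: all required cells visited; 7 ≤ 7 moves.

c3 c4 b4 a4 a3 a2 b2 c2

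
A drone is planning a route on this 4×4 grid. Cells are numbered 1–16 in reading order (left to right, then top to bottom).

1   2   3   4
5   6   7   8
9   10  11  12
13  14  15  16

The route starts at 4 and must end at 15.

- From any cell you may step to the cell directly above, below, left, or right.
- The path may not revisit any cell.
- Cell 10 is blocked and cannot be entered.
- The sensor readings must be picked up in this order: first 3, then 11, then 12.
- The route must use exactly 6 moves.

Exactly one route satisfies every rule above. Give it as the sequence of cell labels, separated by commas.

The waypoints must appear in the order 3, 11, 12, with no cell reused.
Route from 4: left to 3, 2× down (reaching 11), right to 12, down to 16, left to 15 — 6 moves in all.
Check: order respected (3 at step 1, 11 at step 3, 12 at step 4); 6 moves as required.

4, 3, 7, 11, 12, 16, 15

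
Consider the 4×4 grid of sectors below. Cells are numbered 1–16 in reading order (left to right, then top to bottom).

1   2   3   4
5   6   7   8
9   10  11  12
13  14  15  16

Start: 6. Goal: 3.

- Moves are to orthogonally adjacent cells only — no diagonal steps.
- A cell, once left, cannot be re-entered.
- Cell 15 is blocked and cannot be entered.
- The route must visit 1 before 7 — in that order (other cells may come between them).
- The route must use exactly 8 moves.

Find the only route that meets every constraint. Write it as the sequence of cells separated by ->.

6 -> 2 -> 1 -> 5 -> 9 -> 10 -> 11 -> 7 -> 3

The waypoints must appear in the order 1, 7, with no cell reused.
Route from 6: up 1 to 2, left 1 to 1, down 2 to 9, right 2 to 11, up 2 to 3 — 8 moves in all.
Check: order respected (1 at step 2, 7 at step 7); 8 moves as required.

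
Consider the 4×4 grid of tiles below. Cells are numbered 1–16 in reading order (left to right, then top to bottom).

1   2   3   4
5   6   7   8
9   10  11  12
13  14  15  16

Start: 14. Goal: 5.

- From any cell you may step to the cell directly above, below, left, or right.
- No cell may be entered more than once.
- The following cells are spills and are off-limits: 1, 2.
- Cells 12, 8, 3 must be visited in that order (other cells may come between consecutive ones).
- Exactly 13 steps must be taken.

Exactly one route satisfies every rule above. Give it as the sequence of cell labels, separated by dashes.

14 - 13 - 9 - 10 - 11 - 15 - 16 - 12 - 8 - 4 - 3 - 7 - 6 - 5

The waypoints must appear in the order 12, 8, 3, with no cell reused.
Route from 14: left 1 to 13, up 1 to 9, right 2 to 11, down 1 to 15, right 1 to 16, up 3 to 4, left 1 to 3, down 1 to 7, left 2 to 5 — 13 moves in all.
Check: order respected (12 at step 7, 8 at step 8, 3 at step 10); 13 moves as required.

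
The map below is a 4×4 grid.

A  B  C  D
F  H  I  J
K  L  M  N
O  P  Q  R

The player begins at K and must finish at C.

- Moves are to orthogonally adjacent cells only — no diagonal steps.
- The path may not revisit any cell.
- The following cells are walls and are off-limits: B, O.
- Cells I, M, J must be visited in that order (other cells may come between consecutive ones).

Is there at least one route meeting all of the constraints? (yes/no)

yes

One route that works: K → F → H → I → M → N → J → D → C.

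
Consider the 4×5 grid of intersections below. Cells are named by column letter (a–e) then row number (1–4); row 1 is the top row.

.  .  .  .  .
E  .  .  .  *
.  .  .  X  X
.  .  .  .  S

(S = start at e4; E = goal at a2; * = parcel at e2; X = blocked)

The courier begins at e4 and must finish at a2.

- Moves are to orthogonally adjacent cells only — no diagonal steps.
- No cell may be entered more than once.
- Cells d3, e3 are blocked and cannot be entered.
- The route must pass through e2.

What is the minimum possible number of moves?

12

Any route passes through e2 somewhere between e4 and a2. Summing Manhattan distances along the two legs (e4 → e2 → a2) gives a lower bound of 2 + 4 = 6 moves.
That bound ignores the blocked cells. Measuring each leg by the fewest moves that actually steer around them (e4→e2: 6; e2→a2: 4) raises the lower bound to 10.
The shortest route satisfying every rule uses 12 moves: e4 → d4 → c4 → c3 → c2 → d2 → e2 → e1 → d1 → c1 → b1 → b2 → a2.
The no-revisit rule (legs can't share cells) pushes the minimum above the 10-move bound; an exhaustive check rules out every length from 10 to 11, leaving 12 as the minimum.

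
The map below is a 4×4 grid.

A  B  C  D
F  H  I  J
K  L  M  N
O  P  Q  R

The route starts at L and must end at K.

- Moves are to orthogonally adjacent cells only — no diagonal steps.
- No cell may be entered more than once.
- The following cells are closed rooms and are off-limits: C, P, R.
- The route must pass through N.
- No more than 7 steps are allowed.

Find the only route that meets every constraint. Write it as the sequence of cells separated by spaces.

L M N J I H F K

The budget equals the shortest possible length, so every move has to be on a shortest route through the required cells.
Route from L: right 2 to N, up 1 to J, left 3 to F, down 1 to K — 7 moves in all.
Check: all required cells visited; 7 ≤ 7 moves.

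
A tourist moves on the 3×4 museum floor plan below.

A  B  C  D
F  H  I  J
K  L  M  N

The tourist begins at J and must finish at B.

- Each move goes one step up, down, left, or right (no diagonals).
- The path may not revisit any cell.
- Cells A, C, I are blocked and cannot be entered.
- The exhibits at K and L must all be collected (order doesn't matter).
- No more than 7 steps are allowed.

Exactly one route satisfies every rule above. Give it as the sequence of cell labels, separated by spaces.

J N M L K F H B

The budget equals the shortest possible length, so every move has to be on a shortest route through the required cells.
Route from J: down 1 to N, left 3 to K, up 1 to F, right 1 to H, up 1 to B — 7 moves in all.
Check: all required cells visited; 7 ≤ 7 moves.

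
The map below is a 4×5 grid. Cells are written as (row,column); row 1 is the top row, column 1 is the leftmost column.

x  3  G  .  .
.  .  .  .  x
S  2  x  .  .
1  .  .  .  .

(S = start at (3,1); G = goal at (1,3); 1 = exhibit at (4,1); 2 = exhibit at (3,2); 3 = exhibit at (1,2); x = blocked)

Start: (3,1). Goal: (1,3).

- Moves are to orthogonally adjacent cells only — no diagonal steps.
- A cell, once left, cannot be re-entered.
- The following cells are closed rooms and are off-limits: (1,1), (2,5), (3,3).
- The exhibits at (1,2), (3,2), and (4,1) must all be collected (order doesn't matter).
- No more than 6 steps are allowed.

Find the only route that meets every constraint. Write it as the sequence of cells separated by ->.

The budget equals the shortest possible length, so every move has to be on a shortest route through the required cells.
Route from (3,1): down to (4,1), right to (4,2), 3× up (reaching (1,2)), right to (1,3) — 6 moves in all.
Check: all required cells visited; 6 ≤ 6 moves.

(3,1) -> (4,1) -> (4,2) -> (3,2) -> (2,2) -> (1,2) -> (1,3)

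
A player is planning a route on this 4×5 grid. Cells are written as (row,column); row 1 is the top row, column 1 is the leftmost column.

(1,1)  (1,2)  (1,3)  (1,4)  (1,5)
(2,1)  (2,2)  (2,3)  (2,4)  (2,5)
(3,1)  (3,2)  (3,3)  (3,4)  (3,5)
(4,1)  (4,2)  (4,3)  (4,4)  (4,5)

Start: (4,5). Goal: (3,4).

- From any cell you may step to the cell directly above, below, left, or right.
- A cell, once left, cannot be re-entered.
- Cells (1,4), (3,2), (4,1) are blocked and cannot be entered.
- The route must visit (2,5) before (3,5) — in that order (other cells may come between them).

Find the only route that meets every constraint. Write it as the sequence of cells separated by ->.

The waypoints must appear in the order (2,5), (3,5), with no cell reused.
Route from (4,5): 2× left (reaching (4,3)), 2× up (reaching (2,3)), 2× right (reaching (2,5)), down to (3,5), left to (3,4) — 8 moves in all.
Check: order respected ((2,5) at step 6, (3,5) at step 7).

(4,5) -> (4,4) -> (4,3) -> (3,3) -> (2,3) -> (2,4) -> (2,5) -> (3,5) -> (3,4)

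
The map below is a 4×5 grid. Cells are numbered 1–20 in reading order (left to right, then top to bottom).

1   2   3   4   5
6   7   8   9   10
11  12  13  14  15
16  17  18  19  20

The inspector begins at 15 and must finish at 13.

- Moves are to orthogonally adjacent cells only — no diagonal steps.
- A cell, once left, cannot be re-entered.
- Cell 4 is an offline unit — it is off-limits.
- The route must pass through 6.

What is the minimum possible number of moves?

8

Any route passes through 6 somewhere between 15 and 13. Summing Manhattan distances along the two legs (15 → 6 → 13) gives a lower bound of 5 + 3 = 8 moves.
A route of 8 moves achieves this: 15 → 10 → 9 → 8 → 7 → 6 → 11 → 12 → 13.
Since 8 matches the lower bound, it is optimal.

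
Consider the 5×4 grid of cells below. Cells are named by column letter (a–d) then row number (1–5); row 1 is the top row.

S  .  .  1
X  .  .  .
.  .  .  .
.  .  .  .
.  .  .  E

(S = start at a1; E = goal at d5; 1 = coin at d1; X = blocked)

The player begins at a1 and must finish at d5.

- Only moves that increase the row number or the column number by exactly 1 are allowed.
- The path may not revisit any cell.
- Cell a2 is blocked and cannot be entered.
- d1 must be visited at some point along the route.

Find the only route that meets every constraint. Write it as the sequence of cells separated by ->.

Moves only go right or down, so the column and row indices never decrease.
Route from a1: right 3 to d1, down 4 to d5 — 7 moves in all.
Check: all required cells visited.

a1 -> b1 -> c1 -> d1 -> d2 -> d3 -> d4 -> d5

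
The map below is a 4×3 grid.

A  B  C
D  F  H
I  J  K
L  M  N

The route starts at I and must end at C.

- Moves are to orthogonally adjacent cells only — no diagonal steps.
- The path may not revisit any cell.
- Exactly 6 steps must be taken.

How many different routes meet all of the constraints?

Need simple routes of exactly 6 moves from I to C (Manhattan distance 4, so 1 moves are spent on a detour and 1 undoing it).
Branch systematically from the start, pruning whenever the remaining move budget drops below the Manhattan distance to C or differs from it in parity. Grouping the completions by first move — via D: 2; via L: 4; via J: 3 — and summing: 2 + 4 + 3 = 9.
That gives 9 routes.

9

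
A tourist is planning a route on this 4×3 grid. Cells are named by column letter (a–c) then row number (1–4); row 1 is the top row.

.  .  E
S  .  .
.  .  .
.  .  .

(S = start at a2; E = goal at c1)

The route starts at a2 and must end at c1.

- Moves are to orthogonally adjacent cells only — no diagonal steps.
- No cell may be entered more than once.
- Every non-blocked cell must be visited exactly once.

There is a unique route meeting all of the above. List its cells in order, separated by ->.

a2 -> a1 -> b1 -> b2 -> b3 -> a3 -> a4 -> b4 -> c4 -> c3 -> c2 -> c1

Need to visit all 12 open cells exactly once, starting at a2 and ending at c1.
Cell a1 has only two open neighbours (a2 and b1), so the path must pass straight through it: one of those is the cell it's entered from and the other is where it exits.
Route from a2: up to a1, right to b1, 2× down (reaching b3), left to a3, down to a4, 2× right (reaching c4), 3× up (reaching c1) — 11 moves in all.
Check: all 12 open cells covered.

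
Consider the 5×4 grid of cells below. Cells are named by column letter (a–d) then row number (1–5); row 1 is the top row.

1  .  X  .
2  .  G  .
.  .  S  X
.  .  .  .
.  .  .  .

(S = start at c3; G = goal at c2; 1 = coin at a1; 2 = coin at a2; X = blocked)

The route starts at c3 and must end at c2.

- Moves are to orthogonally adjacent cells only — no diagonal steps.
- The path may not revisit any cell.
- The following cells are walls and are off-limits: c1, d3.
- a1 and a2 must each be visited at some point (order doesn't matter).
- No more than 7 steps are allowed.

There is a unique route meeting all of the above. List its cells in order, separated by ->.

c3 -> b3 -> a3 -> a2 -> a1 -> b1 -> b2 -> c2

The budget equals the shortest possible length, so every move has to be on a shortest route through the required cells.
Route from c3: left 2 to a3, up 2 to a1, right 1 to b1, down 1 to b2, right 1 to c2 — 7 moves in all.
Check: all required cells visited; 7 ≤ 7 moves.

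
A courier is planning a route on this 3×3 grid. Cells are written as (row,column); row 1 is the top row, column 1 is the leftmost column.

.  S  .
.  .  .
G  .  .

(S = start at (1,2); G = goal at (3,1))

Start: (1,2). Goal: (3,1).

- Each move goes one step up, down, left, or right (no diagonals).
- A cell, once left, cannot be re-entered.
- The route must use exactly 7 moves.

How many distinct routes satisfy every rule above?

Need simple routes of exactly 7 moves from (1,2) to (3,1) (Manhattan distance 3, so 2 moves are spent on a detour and 2 undoing it).
Enumerating: (1,2) (1,1) (2,1) (2,2) (2,3) (3,3) (3,2) (3,1) | (1,2) (1,3) (2,3) (3,3) (3,2) (2,2) (2,1) (3,1).
That gives 2 routes.

2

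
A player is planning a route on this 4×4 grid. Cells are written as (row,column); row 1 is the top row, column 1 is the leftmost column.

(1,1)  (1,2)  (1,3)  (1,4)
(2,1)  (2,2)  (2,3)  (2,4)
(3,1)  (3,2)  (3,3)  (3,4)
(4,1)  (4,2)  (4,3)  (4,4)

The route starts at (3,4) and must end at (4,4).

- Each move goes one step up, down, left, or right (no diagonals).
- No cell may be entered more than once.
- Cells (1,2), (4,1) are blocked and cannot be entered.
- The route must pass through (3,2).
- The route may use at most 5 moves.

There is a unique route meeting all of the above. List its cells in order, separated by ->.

Any route must reach (3,2) and still end at (4,4) within 5 moves, so the order of the required stops is forced.
Route from (3,4): left 2 to (3,2), down 1 to (4,2), right 2 to (4,4) — 5 moves in all.
Check: all required cells visited; 5 ≤ 5 moves.

(3,4) -> (3,3) -> (3,2) -> (4,2) -> (4,3) -> (4,4)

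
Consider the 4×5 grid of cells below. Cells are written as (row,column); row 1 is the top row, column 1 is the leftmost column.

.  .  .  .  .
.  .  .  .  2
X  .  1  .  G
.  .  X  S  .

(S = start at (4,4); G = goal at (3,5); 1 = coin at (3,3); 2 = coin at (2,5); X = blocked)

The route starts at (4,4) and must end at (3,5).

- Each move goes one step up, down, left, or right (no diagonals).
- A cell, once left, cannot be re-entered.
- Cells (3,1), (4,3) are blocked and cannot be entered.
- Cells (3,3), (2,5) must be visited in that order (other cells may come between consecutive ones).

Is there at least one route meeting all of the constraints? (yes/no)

One route that works: (4,4) → (3,4) → (3,3) → (2,3) → (2,4) → (2,5) → (3,5).

yes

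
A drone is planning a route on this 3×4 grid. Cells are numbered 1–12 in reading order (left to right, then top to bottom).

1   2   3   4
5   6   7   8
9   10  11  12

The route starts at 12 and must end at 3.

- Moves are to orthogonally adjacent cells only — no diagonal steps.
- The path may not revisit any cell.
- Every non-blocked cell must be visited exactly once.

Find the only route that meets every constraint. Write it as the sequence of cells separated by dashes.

Need to visit all 12 open cells exactly once, starting at 12 and ending at 3.
Cell 4 has only two open neighbours (8 and 3), so the path must pass straight through it: one of those is the cell it's entered from and the other is where it exits.
Route from 12: 3× left (reaching 9), 2× up (reaching 1), right to 2, down to 6, 2× right (reaching 8), up to 4, left to 3 — 11 moves in all.
Check: all 12 open cells covered.

12 - 11 - 10 - 9 - 5 - 1 - 2 - 6 - 7 - 8 - 4 - 3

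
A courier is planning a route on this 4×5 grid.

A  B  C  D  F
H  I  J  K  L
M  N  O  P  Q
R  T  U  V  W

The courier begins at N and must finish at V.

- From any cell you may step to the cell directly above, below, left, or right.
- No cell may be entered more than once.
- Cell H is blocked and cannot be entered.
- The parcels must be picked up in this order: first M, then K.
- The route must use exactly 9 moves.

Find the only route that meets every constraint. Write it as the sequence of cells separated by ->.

The waypoints must appear in the order M, K, with no cell reused.
Route from N: left 1 to M, down 1 to R, right 2 to U, up 2 to J, right 1 to K, down 2 to V — 9 moves in all.
Check: order respected (M at step 1, K at step 7); 9 moves as required.

N -> M -> R -> T -> U -> O -> J -> K -> P -> V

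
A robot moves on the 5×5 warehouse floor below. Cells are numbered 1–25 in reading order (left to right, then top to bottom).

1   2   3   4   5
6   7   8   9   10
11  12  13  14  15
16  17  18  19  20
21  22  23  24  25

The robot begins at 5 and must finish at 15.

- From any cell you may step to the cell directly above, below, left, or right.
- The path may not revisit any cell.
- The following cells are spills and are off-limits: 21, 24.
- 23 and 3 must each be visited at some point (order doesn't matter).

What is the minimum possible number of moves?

Any route passes through 23 and 3 in some order between 5 and 15. Summing Manhattan distances along each leg and taking the cheapest ordering (5 → 3 → 23 → 15) gives a lower bound of 2 + 4 + 4 = 10 moves.
The shortest route satisfying every rule uses 12 moves: 5 → 4 → 3 → 8 → 13 → 12 → 17 → 22 → 23 → 18 → 19 → 14 → 15.
The no-revisit rule (legs can't share cells) pushes the minimum above the 10-move bound; an exhaustive check rules out every length from 10 to 11, leaving 12 as the minimum.

12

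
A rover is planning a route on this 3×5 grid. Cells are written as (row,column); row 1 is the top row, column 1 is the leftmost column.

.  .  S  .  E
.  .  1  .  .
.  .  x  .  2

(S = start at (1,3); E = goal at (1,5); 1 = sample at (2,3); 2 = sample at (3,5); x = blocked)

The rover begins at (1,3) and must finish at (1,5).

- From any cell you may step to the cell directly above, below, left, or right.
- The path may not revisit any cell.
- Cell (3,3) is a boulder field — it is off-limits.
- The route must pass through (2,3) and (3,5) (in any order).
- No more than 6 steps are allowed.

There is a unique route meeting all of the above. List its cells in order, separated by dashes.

The 6-move cap with required stops at (2,3), (3,5) leaves no slack for detours.
Route from (1,3): down 1 to (2,3), right 1 to (2,4), down 1 to (3,4), right 1 to (3,5), up 2 to (1,5) — 6 moves in all.
Check: all required cells visited; 6 ≤ 6 moves.

(1,3) - (2,3) - (2,4) - (3,4) - (3,5) - (2,5) - (1,5)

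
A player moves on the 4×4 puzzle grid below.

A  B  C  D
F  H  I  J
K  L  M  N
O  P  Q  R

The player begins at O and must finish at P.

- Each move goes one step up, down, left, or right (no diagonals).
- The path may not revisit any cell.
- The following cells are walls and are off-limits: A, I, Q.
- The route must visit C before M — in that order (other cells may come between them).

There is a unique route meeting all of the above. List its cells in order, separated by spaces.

The waypoints must appear in the order C, M, with no cell reused.
Route from O: up 2 to F, right 1 to H, up 1 to B, right 2 to D, down 2 to N, left 2 to L, down 1 to P — 11 moves in all.
Check: order respected (C at step 5, M at step 9).

O K F H B C D J N M L P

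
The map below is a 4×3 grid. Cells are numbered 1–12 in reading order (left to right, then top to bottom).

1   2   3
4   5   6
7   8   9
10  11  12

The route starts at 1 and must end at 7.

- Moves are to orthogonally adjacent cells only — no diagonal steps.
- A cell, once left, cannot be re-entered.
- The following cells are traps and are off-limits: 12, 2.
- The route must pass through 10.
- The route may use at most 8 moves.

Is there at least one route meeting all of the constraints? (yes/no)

yes

One route that works: 1 → 4 → 5 → 8 → 11 → 10 → 7.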